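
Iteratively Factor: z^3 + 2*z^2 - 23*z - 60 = (z + 3)*(z^2 - z - 20) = (z - 5)*(z + 3)*(z + 4)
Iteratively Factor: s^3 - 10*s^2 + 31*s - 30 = (s - 2)*(s^2 - 8*s + 15) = (s - 3)*(s - 2)*(s - 5)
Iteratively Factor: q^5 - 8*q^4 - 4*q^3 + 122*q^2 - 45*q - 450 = (q - 5)*(q^4 - 3*q^3 - 19*q^2 + 27*q + 90) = (q - 5)^2*(q^3 + 2*q^2 - 9*q - 18) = (q - 5)^2*(q - 3)*(q^2 + 5*q + 6) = (q - 5)^2*(q - 3)*(q + 3)*(q + 2)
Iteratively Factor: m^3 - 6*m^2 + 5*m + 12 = (m + 1)*(m^2 - 7*m + 12) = (m - 3)*(m + 1)*(m - 4)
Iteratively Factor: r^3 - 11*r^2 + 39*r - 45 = (r - 3)*(r^2 - 8*r + 15) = (r - 3)^2*(r - 5)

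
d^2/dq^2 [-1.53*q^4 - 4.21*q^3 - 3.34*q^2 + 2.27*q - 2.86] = -18.36*q^2 - 25.26*q - 6.68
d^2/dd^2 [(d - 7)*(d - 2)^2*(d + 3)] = 12*d^2 - 48*d - 2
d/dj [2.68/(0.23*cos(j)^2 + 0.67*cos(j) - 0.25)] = (1.2328*cos(j) + 1.7956)*sin(j)/(0.23*cos(j)^2 + 0.67*cos(j) - 0.25)^2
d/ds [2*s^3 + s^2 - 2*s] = 6*s^2 + 2*s - 2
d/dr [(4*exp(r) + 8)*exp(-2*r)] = 4*(-exp(r) - 4)*exp(-2*r)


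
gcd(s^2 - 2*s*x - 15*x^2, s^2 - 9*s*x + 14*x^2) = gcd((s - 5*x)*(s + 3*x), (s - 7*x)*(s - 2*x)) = 1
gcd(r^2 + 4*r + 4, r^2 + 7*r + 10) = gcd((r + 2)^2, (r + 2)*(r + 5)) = r + 2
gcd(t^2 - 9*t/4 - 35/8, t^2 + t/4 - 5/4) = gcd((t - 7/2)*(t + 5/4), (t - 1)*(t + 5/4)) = t + 5/4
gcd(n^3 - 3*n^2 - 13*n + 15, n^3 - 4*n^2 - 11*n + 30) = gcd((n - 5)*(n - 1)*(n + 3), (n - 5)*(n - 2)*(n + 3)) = n^2 - 2*n - 15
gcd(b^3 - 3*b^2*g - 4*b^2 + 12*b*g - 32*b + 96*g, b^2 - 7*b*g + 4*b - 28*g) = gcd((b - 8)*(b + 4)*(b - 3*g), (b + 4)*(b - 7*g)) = b + 4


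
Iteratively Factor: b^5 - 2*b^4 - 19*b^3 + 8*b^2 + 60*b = (b)*(b^4 - 2*b^3 - 19*b^2 + 8*b + 60) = b*(b - 2)*(b^3 - 19*b - 30) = b*(b - 5)*(b - 2)*(b^2 + 5*b + 6) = b*(b - 5)*(b - 2)*(b + 3)*(b + 2)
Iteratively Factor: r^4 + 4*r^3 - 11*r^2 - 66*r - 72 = (r + 2)*(r^3 + 2*r^2 - 15*r - 36) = (r - 4)*(r + 2)*(r^2 + 6*r + 9) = (r - 4)*(r + 2)*(r + 3)*(r + 3)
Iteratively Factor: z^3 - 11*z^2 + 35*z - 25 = (z - 1)*(z^2 - 10*z + 25) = (z - 5)*(z - 1)*(z - 5)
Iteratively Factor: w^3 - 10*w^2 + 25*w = (w - 5)*(w^2 - 5*w) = w*(w - 5)*(w - 5)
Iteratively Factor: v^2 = (v)*(v)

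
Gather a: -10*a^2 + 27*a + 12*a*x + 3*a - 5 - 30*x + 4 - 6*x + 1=-10*a^2 + a*(12*x + 30) - 36*x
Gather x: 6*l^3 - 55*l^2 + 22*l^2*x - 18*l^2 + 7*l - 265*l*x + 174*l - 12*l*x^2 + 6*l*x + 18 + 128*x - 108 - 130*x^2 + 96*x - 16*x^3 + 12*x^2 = 6*l^3 - 73*l^2 + 181*l - 16*x^3 + x^2*(-12*l - 118) + x*(22*l^2 - 259*l + 224) - 90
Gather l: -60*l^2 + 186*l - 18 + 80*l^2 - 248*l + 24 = 20*l^2 - 62*l + 6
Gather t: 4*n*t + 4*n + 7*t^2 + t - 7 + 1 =4*n + 7*t^2 + t*(4*n + 1) - 6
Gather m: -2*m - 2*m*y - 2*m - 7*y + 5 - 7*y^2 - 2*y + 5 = m*(-2*y - 4) - 7*y^2 - 9*y + 10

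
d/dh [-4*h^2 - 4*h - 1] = -8*h - 4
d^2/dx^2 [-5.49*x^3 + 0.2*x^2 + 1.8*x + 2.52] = 0.4 - 32.94*x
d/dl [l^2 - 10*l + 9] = 2*l - 10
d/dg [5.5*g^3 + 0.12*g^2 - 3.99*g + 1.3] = 16.5*g^2 + 0.24*g - 3.99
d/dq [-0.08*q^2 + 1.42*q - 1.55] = 1.42 - 0.16*q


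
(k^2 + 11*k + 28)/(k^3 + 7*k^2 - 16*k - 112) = 1/(k - 4)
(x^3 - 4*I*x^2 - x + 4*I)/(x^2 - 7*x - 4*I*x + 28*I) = (x^2 - 1)/(x - 7)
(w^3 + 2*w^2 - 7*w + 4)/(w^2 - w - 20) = (w^2 - 2*w + 1)/(w - 5)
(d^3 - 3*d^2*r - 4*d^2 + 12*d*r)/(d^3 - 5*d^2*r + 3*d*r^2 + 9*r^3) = d*(4 - d)/(-d^2 + 2*d*r + 3*r^2)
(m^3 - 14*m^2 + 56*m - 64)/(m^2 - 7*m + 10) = (m^2 - 12*m + 32)/(m - 5)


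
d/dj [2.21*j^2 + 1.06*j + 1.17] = 4.42*j + 1.06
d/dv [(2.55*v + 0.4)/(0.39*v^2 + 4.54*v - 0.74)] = (0.9945*v^2 + 11.577*v - (0.78*v + 4.54)*(2.55*v + 0.4) - 1.887)/(0.39*v^2 + 4.54*v - 0.74)^2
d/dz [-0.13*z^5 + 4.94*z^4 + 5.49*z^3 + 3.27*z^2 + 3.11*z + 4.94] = -0.65*z^4 + 19.76*z^3 + 16.47*z^2 + 6.54*z + 3.11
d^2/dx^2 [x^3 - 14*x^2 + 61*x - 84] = 6*x - 28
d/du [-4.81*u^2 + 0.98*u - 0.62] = 0.98 - 9.62*u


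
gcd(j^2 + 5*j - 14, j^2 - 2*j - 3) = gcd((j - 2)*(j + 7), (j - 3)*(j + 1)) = 1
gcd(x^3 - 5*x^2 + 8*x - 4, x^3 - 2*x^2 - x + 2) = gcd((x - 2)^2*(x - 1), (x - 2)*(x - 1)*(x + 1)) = x^2 - 3*x + 2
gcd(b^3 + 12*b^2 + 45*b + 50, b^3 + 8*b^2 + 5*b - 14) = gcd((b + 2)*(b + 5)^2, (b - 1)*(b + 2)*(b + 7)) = b + 2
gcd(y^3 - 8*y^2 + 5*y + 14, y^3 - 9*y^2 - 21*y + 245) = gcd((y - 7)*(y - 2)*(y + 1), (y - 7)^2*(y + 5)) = y - 7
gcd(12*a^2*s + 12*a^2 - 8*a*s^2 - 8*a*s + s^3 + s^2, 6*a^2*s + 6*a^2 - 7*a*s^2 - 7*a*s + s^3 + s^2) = -6*a*s - 6*a + s^2 + s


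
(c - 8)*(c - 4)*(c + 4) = c^3 - 8*c^2 - 16*c + 128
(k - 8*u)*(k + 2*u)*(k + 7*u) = k^3 + k^2*u - 58*k*u^2 - 112*u^3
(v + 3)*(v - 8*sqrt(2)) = v^2 - 8*sqrt(2)*v + 3*v - 24*sqrt(2)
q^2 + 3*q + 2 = (q + 1)*(q + 2)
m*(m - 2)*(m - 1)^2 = m^4 - 4*m^3 + 5*m^2 - 2*m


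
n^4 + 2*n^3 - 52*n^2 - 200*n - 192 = (n - 8)*(n + 2)^2*(n + 6)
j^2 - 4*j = j*(j - 4)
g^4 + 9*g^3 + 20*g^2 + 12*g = g*(g + 1)*(g + 2)*(g + 6)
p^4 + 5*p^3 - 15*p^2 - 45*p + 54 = (p - 3)*(p - 1)*(p + 3)*(p + 6)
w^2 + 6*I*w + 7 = (w - I)*(w + 7*I)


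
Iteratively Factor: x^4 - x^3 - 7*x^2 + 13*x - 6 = (x - 1)*(x^3 - 7*x + 6) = (x - 2)*(x - 1)*(x^2 + 2*x - 3) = (x - 2)*(x - 1)*(x + 3)*(x - 1)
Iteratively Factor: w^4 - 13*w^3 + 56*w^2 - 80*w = (w - 4)*(w^3 - 9*w^2 + 20*w) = w*(w - 4)*(w^2 - 9*w + 20) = w*(w - 5)*(w - 4)*(w - 4)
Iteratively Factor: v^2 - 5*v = (v)*(v - 5)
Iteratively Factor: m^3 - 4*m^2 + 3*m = (m - 1)*(m^2 - 3*m) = (m - 3)*(m - 1)*(m)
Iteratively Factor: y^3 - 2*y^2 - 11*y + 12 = (y - 4)*(y^2 + 2*y - 3) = (y - 4)*(y - 1)*(y + 3)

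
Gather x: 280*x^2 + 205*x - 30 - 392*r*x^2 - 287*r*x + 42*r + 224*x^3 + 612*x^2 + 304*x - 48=42*r + 224*x^3 + x^2*(892 - 392*r) + x*(509 - 287*r) - 78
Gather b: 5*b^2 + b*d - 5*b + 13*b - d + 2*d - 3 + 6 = 5*b^2 + b*(d + 8) + d + 3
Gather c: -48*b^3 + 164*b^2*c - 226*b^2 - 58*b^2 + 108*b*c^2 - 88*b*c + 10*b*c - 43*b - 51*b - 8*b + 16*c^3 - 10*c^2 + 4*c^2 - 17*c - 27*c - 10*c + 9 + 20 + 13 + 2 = -48*b^3 - 284*b^2 - 102*b + 16*c^3 + c^2*(108*b - 6) + c*(164*b^2 - 78*b - 54) + 44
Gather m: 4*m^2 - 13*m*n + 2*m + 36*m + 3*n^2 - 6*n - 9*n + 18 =4*m^2 + m*(38 - 13*n) + 3*n^2 - 15*n + 18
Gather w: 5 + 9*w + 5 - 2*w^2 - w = -2*w^2 + 8*w + 10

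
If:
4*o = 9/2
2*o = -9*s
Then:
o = 9/8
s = -1/4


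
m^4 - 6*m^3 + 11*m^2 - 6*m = m*(m - 3)*(m - 2)*(m - 1)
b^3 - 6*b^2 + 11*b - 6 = (b - 3)*(b - 2)*(b - 1)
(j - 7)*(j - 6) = j^2 - 13*j + 42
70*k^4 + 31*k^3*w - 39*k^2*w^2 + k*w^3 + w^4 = (-5*k + w)*(-2*k + w)*(k + w)*(7*k + w)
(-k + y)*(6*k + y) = -6*k^2 + 5*k*y + y^2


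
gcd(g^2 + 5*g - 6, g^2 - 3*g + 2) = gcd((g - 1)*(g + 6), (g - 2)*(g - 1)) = g - 1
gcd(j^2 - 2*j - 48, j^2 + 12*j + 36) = j + 6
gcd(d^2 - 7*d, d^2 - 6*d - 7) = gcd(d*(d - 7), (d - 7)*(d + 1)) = d - 7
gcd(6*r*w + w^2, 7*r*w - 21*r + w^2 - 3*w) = 1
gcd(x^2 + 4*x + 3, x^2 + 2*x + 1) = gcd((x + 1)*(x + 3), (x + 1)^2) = x + 1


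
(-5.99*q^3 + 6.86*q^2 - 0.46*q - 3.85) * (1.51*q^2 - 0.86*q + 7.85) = -9.0449*q^5 + 15.51*q^4 - 53.6157*q^3 + 48.4331*q^2 - 0.3*q - 30.2225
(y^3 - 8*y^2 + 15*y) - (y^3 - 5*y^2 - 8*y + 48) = -3*y^2 + 23*y - 48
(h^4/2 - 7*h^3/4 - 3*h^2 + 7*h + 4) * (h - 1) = h^5/2 - 9*h^4/4 - 5*h^3/4 + 10*h^2 - 3*h - 4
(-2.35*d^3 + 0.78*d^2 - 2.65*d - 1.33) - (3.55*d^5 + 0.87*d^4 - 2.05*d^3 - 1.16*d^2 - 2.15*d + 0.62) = -3.55*d^5 - 0.87*d^4 - 0.3*d^3 + 1.94*d^2 - 0.5*d - 1.95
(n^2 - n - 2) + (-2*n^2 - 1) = -n^2 - n - 3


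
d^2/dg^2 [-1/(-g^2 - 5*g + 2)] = 2*(-g^2 - 5*g + (2*g + 5)^2 + 2)/(g^2 + 5*g - 2)^3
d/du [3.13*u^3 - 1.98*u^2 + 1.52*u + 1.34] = 9.39*u^2 - 3.96*u + 1.52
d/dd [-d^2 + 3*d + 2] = 3 - 2*d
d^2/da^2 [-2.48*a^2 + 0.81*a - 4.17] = -4.96000000000000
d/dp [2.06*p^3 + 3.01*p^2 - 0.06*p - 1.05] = 6.18*p^2 + 6.02*p - 0.06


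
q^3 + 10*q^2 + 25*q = q*(q + 5)^2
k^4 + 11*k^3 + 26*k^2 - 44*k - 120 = (k - 2)*(k + 2)*(k + 5)*(k + 6)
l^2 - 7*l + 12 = (l - 4)*(l - 3)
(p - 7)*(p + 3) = p^2 - 4*p - 21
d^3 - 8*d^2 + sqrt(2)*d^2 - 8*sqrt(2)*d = d*(d - 8)*(d + sqrt(2))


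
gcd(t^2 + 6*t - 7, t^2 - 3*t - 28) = 1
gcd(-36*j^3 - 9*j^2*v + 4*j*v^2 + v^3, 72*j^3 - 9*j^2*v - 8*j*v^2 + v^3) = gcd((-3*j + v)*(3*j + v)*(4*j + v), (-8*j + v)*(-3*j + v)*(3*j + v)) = -9*j^2 + v^2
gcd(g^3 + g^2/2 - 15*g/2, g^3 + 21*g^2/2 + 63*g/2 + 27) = g + 3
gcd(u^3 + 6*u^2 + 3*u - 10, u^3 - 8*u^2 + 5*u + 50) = u + 2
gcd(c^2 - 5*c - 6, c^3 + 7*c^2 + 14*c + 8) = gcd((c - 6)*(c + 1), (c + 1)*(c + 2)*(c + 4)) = c + 1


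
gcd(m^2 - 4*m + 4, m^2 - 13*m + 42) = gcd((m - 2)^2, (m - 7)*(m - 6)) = 1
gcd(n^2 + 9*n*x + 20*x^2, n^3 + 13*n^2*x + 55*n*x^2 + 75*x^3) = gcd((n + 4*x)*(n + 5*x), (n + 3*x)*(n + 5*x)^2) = n + 5*x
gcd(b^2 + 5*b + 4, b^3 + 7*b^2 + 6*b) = b + 1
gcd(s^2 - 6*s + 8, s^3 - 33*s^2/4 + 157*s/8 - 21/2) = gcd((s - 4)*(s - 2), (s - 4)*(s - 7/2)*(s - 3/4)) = s - 4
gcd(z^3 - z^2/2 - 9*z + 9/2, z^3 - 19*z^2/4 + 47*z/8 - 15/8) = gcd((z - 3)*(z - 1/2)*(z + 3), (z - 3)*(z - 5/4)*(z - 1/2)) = z^2 - 7*z/2 + 3/2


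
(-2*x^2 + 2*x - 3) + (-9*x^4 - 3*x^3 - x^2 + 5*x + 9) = -9*x^4 - 3*x^3 - 3*x^2 + 7*x + 6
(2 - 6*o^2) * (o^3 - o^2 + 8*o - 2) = -6*o^5 + 6*o^4 - 46*o^3 + 10*o^2 + 16*o - 4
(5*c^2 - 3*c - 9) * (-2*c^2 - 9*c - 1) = -10*c^4 - 39*c^3 + 40*c^2 + 84*c + 9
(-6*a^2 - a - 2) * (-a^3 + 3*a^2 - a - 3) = 6*a^5 - 17*a^4 + 5*a^3 + 13*a^2 + 5*a + 6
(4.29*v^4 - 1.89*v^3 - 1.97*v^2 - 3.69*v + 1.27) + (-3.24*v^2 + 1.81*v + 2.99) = 4.29*v^4 - 1.89*v^3 - 5.21*v^2 - 1.88*v + 4.26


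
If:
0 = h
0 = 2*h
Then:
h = 0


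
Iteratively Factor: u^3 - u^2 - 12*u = (u - 4)*(u^2 + 3*u) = u*(u - 4)*(u + 3)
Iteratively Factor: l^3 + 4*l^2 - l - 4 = (l + 1)*(l^2 + 3*l - 4) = (l + 1)*(l + 4)*(l - 1)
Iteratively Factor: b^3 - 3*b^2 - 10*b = (b + 2)*(b^2 - 5*b) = b*(b + 2)*(b - 5)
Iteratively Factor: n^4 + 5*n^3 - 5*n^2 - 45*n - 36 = (n + 4)*(n^3 + n^2 - 9*n - 9) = (n + 1)*(n + 4)*(n^2 - 9) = (n + 1)*(n + 3)*(n + 4)*(n - 3)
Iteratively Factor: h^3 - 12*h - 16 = (h + 2)*(h^2 - 2*h - 8) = (h + 2)^2*(h - 4)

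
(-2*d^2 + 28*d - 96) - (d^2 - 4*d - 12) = -3*d^2 + 32*d - 84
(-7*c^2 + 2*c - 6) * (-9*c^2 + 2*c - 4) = 63*c^4 - 32*c^3 + 86*c^2 - 20*c + 24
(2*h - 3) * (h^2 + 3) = 2*h^3 - 3*h^2 + 6*h - 9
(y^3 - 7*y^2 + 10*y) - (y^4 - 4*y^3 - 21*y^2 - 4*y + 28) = -y^4 + 5*y^3 + 14*y^2 + 14*y - 28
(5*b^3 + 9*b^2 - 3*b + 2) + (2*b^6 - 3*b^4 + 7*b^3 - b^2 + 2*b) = 2*b^6 - 3*b^4 + 12*b^3 + 8*b^2 - b + 2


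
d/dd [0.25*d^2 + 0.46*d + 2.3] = 0.5*d + 0.46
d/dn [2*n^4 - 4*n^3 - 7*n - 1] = 8*n^3 - 12*n^2 - 7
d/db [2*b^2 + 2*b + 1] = 4*b + 2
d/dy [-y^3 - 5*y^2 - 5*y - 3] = -3*y^2 - 10*y - 5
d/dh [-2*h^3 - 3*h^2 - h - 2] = -6*h^2 - 6*h - 1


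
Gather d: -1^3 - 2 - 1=-4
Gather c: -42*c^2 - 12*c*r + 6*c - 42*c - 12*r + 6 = -42*c^2 + c*(-12*r - 36) - 12*r + 6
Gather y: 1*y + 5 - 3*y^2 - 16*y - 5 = -3*y^2 - 15*y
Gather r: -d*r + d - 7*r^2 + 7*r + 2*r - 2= d - 7*r^2 + r*(9 - d) - 2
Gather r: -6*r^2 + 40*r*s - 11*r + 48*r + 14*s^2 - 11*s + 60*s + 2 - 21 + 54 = -6*r^2 + r*(40*s + 37) + 14*s^2 + 49*s + 35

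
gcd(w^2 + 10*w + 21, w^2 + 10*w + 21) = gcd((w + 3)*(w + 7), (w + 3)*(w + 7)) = w^2 + 10*w + 21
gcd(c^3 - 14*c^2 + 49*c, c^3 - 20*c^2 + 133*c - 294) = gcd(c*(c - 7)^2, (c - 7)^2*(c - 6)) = c^2 - 14*c + 49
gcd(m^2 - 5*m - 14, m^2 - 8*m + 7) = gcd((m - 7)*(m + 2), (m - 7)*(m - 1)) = m - 7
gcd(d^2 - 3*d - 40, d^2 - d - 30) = d + 5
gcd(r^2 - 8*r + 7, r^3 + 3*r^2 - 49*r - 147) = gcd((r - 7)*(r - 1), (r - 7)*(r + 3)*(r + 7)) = r - 7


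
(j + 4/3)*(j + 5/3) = j^2 + 3*j + 20/9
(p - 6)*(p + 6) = p^2 - 36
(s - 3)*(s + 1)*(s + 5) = s^3 + 3*s^2 - 13*s - 15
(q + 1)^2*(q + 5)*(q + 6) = q^4 + 13*q^3 + 53*q^2 + 71*q + 30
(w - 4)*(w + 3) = w^2 - w - 12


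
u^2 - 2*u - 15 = (u - 5)*(u + 3)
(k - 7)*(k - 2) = k^2 - 9*k + 14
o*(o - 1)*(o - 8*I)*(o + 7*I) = o^4 - o^3 - I*o^3 + 56*o^2 + I*o^2 - 56*o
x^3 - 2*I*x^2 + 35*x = x*(x - 7*I)*(x + 5*I)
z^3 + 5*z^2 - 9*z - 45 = (z - 3)*(z + 3)*(z + 5)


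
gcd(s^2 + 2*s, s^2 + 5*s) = s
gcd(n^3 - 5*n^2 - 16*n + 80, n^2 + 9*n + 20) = n + 4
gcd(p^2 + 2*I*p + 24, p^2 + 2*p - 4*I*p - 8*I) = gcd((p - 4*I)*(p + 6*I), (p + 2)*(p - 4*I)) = p - 4*I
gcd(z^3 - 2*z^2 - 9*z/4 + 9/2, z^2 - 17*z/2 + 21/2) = z - 3/2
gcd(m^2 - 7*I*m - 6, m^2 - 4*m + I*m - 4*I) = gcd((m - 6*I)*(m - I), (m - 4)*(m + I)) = 1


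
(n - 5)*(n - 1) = n^2 - 6*n + 5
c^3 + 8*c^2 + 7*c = c*(c + 1)*(c + 7)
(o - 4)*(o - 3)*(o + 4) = o^3 - 3*o^2 - 16*o + 48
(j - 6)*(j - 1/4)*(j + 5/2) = j^3 - 15*j^2/4 - 113*j/8 + 15/4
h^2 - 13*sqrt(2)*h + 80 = (h - 8*sqrt(2))*(h - 5*sqrt(2))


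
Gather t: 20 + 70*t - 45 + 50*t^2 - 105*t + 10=50*t^2 - 35*t - 15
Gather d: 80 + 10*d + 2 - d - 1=9*d + 81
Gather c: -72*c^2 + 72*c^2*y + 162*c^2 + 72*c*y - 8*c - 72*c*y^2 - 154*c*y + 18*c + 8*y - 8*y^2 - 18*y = c^2*(72*y + 90) + c*(-72*y^2 - 82*y + 10) - 8*y^2 - 10*y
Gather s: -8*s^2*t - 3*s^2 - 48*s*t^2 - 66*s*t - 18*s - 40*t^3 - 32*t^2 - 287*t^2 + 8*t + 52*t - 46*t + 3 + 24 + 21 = s^2*(-8*t - 3) + s*(-48*t^2 - 66*t - 18) - 40*t^3 - 319*t^2 + 14*t + 48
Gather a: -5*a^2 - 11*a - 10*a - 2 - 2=-5*a^2 - 21*a - 4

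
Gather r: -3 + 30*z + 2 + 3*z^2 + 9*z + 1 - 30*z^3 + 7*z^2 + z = -30*z^3 + 10*z^2 + 40*z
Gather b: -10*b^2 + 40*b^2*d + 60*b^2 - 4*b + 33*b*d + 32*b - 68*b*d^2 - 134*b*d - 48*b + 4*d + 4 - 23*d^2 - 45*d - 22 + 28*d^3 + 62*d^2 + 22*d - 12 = b^2*(40*d + 50) + b*(-68*d^2 - 101*d - 20) + 28*d^3 + 39*d^2 - 19*d - 30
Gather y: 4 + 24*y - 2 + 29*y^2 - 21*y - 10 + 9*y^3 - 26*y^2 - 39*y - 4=9*y^3 + 3*y^2 - 36*y - 12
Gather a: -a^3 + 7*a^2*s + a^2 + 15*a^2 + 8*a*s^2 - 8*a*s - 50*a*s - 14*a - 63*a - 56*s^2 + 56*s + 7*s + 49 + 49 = -a^3 + a^2*(7*s + 16) + a*(8*s^2 - 58*s - 77) - 56*s^2 + 63*s + 98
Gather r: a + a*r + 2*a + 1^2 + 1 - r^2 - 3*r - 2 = 3*a - r^2 + r*(a - 3)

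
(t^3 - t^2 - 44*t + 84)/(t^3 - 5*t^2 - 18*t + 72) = (t^2 + 5*t - 14)/(t^2 + t - 12)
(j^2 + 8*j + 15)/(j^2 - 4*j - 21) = (j + 5)/(j - 7)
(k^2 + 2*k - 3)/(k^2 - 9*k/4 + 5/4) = 4*(k + 3)/(4*k - 5)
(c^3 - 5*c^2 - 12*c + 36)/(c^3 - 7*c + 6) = (c - 6)/(c - 1)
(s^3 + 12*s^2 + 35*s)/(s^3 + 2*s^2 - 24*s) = (s^2 + 12*s + 35)/(s^2 + 2*s - 24)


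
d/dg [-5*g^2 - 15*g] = -10*g - 15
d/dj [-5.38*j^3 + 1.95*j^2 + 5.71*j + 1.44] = -16.14*j^2 + 3.9*j + 5.71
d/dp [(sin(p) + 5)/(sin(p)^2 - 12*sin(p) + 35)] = (-10*sin(p) + cos(p)^2 + 94)*cos(p)/(sin(p)^2 - 12*sin(p) + 35)^2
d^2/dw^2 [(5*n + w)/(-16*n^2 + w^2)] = -(8*w^2*(5*n + w) + 2*(5*n + 3*w)*(16*n^2 - w^2))/(16*n^2 - w^2)^3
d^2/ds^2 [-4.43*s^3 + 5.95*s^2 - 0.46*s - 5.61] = 11.9 - 26.58*s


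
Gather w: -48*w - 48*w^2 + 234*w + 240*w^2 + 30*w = 192*w^2 + 216*w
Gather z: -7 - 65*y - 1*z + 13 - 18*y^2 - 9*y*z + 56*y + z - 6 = -18*y^2 - 9*y*z - 9*y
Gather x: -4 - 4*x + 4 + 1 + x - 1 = -3*x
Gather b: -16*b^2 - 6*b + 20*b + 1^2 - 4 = -16*b^2 + 14*b - 3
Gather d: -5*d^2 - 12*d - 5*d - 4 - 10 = -5*d^2 - 17*d - 14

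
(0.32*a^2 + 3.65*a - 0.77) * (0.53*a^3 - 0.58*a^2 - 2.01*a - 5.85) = 0.1696*a^5 + 1.7489*a^4 - 3.1683*a^3 - 8.7619*a^2 - 19.8048*a + 4.5045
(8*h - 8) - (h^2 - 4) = -h^2 + 8*h - 4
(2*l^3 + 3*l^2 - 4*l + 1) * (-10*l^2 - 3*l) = -20*l^5 - 36*l^4 + 31*l^3 + 2*l^2 - 3*l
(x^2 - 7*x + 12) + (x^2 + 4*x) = 2*x^2 - 3*x + 12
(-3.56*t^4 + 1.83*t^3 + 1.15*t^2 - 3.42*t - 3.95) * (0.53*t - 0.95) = -1.8868*t^5 + 4.3519*t^4 - 1.129*t^3 - 2.9051*t^2 + 1.1555*t + 3.7525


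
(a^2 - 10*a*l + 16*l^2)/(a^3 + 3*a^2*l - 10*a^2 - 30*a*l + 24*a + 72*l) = (a^2 - 10*a*l + 16*l^2)/(a^3 + 3*a^2*l - 10*a^2 - 30*a*l + 24*a + 72*l)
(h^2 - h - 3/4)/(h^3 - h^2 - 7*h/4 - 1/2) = (2*h - 3)/(2*h^2 - 3*h - 2)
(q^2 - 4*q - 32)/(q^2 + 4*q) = (q - 8)/q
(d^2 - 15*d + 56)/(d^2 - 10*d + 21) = (d - 8)/(d - 3)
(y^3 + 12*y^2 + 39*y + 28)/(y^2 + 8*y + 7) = y + 4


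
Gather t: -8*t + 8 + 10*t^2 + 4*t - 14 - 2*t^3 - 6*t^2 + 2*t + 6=-2*t^3 + 4*t^2 - 2*t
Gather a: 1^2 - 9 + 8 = 0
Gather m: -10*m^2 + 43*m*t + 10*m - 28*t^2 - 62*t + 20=-10*m^2 + m*(43*t + 10) - 28*t^2 - 62*t + 20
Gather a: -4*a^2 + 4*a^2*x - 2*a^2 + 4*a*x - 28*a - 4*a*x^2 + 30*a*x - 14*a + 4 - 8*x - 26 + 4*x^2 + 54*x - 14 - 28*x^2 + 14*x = a^2*(4*x - 6) + a*(-4*x^2 + 34*x - 42) - 24*x^2 + 60*x - 36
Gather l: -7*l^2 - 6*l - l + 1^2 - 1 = -7*l^2 - 7*l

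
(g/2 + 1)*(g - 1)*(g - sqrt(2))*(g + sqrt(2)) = g^4/2 + g^3/2 - 2*g^2 - g + 2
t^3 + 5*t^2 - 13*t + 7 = (t - 1)^2*(t + 7)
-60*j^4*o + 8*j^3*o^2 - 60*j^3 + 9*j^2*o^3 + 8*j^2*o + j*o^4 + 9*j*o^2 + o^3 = (-2*j + o)*(5*j + o)*(6*j + o)*(j*o + 1)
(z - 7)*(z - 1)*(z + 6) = z^3 - 2*z^2 - 41*z + 42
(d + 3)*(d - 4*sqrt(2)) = d^2 - 4*sqrt(2)*d + 3*d - 12*sqrt(2)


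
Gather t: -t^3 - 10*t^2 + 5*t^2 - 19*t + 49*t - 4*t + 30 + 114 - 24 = -t^3 - 5*t^2 + 26*t + 120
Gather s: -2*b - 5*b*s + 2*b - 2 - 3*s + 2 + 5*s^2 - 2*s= 5*s^2 + s*(-5*b - 5)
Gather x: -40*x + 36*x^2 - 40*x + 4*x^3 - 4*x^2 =4*x^3 + 32*x^2 - 80*x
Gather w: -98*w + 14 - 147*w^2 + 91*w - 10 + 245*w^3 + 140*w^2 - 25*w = 245*w^3 - 7*w^2 - 32*w + 4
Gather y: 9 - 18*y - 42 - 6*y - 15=-24*y - 48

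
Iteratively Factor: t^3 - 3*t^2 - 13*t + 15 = (t - 5)*(t^2 + 2*t - 3) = (t - 5)*(t + 3)*(t - 1)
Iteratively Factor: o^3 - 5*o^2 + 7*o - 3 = (o - 1)*(o^2 - 4*o + 3) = (o - 3)*(o - 1)*(o - 1)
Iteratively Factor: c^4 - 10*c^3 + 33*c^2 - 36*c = (c - 3)*(c^3 - 7*c^2 + 12*c) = c*(c - 3)*(c^2 - 7*c + 12) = c*(c - 4)*(c - 3)*(c - 3)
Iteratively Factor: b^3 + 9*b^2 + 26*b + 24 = (b + 4)*(b^2 + 5*b + 6) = (b + 2)*(b + 4)*(b + 3)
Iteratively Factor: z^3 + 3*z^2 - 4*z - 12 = (z + 3)*(z^2 - 4) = (z - 2)*(z + 3)*(z + 2)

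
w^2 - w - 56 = (w - 8)*(w + 7)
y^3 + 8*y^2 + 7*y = y*(y + 1)*(y + 7)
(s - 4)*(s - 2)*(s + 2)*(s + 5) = s^4 + s^3 - 24*s^2 - 4*s + 80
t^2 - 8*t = t*(t - 8)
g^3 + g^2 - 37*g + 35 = (g - 5)*(g - 1)*(g + 7)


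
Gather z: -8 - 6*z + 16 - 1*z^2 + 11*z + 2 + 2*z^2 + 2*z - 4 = z^2 + 7*z + 6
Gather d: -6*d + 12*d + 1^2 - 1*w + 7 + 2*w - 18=6*d + w - 10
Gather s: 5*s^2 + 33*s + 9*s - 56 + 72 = 5*s^2 + 42*s + 16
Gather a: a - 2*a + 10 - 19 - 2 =-a - 11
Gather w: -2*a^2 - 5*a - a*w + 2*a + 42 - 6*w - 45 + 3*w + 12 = -2*a^2 - 3*a + w*(-a - 3) + 9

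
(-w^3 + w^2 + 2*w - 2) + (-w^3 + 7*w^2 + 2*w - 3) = -2*w^3 + 8*w^2 + 4*w - 5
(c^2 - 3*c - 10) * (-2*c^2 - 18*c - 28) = -2*c^4 - 12*c^3 + 46*c^2 + 264*c + 280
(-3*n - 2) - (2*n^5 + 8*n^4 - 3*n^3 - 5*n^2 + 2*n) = -2*n^5 - 8*n^4 + 3*n^3 + 5*n^2 - 5*n - 2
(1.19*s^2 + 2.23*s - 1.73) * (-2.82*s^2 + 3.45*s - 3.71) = -3.3558*s^4 - 2.1831*s^3 + 8.1572*s^2 - 14.2418*s + 6.4183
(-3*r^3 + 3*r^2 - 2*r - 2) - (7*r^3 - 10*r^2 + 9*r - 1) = -10*r^3 + 13*r^2 - 11*r - 1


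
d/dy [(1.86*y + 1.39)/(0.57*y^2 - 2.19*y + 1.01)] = (-1.0602*y^2 - 1.5846*y + 4.9227)/(0.3249*y^4 - 2.4966*y^3 + 5.9475*y^2 - 4.4238*y + 1.0201)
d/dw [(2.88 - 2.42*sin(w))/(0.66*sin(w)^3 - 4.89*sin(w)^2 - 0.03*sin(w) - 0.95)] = (3.1944*sin(w)^3 - 17.5362*sin(w)^2 + 28.1664*sin(w) + 2.3854)*cos(w)/(0.4356*sin(w)^6 - 6.4548*sin(w)^5 + 23.8725*sin(w)^4 - 0.9606*sin(w)^3 + 9.2919*sin(w)^2 + 0.057*sin(w) + 0.9025)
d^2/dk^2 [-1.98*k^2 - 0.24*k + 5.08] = -3.96000000000000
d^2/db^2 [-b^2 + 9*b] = -2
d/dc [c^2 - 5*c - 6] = 2*c - 5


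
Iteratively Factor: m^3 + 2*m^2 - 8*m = (m)*(m^2 + 2*m - 8) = m*(m + 4)*(m - 2)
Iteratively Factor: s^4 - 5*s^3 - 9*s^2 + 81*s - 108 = (s + 4)*(s^3 - 9*s^2 + 27*s - 27) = (s - 3)*(s + 4)*(s^2 - 6*s + 9) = (s - 3)^2*(s + 4)*(s - 3)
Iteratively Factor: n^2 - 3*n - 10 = (n - 5)*(n + 2)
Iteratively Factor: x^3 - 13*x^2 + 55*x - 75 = (x - 5)*(x^2 - 8*x + 15) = (x - 5)^2*(x - 3)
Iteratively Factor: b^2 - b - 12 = (b - 4)*(b + 3)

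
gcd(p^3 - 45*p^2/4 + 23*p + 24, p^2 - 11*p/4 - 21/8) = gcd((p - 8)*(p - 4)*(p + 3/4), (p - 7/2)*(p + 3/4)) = p + 3/4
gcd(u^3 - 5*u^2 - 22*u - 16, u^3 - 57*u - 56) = u^2 - 7*u - 8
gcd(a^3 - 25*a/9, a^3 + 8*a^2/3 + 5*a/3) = a^2 + 5*a/3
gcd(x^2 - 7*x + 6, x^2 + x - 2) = x - 1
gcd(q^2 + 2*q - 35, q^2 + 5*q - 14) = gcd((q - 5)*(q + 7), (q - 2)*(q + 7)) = q + 7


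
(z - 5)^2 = z^2 - 10*z + 25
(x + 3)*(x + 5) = x^2 + 8*x + 15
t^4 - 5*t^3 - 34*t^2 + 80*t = t*(t - 8)*(t - 2)*(t + 5)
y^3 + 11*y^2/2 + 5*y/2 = y*(y + 1/2)*(y + 5)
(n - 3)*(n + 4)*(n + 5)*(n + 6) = n^4 + 12*n^3 + 29*n^2 - 102*n - 360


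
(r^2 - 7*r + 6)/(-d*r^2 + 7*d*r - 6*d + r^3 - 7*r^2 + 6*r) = 1/(-d + r)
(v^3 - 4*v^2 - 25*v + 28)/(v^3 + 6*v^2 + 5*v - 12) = (v - 7)/(v + 3)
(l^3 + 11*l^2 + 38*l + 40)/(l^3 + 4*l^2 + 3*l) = (l^3 + 11*l^2 + 38*l + 40)/(l*(l^2 + 4*l + 3))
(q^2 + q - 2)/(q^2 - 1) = (q + 2)/(q + 1)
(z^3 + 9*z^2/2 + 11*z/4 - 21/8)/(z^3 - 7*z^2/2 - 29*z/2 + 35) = (z^2 + z - 3/4)/(z^2 - 7*z + 10)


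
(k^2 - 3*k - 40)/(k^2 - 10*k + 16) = (k + 5)/(k - 2)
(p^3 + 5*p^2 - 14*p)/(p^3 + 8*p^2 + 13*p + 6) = p*(p^2 + 5*p - 14)/(p^3 + 8*p^2 + 13*p + 6)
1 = 1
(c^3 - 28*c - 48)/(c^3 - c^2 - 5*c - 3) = (-c^3 + 28*c + 48)/(-c^3 + c^2 + 5*c + 3)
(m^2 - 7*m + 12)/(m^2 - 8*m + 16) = (m - 3)/(m - 4)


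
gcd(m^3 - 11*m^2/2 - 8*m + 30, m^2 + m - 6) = m - 2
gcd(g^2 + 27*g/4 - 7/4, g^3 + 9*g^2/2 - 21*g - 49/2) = g + 7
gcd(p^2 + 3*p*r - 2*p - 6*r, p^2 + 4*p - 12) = p - 2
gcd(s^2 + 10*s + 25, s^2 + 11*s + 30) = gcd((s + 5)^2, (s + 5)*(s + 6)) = s + 5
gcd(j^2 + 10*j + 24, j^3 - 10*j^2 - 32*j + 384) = j + 6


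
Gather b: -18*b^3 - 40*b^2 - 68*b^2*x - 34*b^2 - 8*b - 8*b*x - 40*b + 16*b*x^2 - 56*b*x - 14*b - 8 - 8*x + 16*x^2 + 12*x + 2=-18*b^3 + b^2*(-68*x - 74) + b*(16*x^2 - 64*x - 62) + 16*x^2 + 4*x - 6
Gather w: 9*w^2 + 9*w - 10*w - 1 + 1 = 9*w^2 - w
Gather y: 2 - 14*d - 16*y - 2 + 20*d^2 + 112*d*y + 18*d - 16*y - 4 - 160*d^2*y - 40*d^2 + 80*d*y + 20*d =-20*d^2 + 24*d + y*(-160*d^2 + 192*d - 32) - 4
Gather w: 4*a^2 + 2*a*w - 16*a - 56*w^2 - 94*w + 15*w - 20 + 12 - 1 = 4*a^2 - 16*a - 56*w^2 + w*(2*a - 79) - 9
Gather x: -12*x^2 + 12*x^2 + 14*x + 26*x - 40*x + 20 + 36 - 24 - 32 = 0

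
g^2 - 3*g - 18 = (g - 6)*(g + 3)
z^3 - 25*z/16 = z*(z - 5/4)*(z + 5/4)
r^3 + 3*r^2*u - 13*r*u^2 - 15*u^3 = (r - 3*u)*(r + u)*(r + 5*u)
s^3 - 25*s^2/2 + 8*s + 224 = (s - 8)^2*(s + 7/2)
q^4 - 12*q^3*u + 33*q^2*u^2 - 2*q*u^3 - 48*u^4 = (q - 8*u)*(q - 3*u)*(q - 2*u)*(q + u)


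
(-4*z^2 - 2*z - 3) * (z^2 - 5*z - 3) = -4*z^4 + 18*z^3 + 19*z^2 + 21*z + 9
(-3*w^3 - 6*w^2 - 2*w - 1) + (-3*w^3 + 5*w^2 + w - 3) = -6*w^3 - w^2 - w - 4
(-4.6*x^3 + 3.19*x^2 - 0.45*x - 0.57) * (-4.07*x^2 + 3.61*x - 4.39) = 18.722*x^5 - 29.5893*x^4 + 33.5414*x^3 - 13.3087*x^2 - 0.0821999999999998*x + 2.5023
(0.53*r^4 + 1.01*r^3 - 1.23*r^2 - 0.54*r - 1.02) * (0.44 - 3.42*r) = -1.8126*r^5 - 3.221*r^4 + 4.651*r^3 + 1.3056*r^2 + 3.2508*r - 0.4488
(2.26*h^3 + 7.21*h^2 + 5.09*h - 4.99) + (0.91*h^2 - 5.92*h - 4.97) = 2.26*h^3 + 8.12*h^2 - 0.83*h - 9.96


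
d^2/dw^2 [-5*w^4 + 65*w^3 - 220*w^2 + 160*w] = -60*w^2 + 390*w - 440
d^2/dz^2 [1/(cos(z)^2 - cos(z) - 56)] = (4*sin(z)^4 - 227*sin(z)^2 - 209*cos(z)/4 - 3*cos(3*z)/4 + 109)/(sin(z)^2 + cos(z) + 55)^3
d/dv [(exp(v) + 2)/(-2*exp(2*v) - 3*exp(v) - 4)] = ((exp(v) + 2)*(4*exp(v) + 3) - 2*exp(2*v) - 3*exp(v) - 4)*exp(v)/(2*exp(2*v) + 3*exp(v) + 4)^2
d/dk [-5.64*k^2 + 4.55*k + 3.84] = 4.55 - 11.28*k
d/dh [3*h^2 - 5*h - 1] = 6*h - 5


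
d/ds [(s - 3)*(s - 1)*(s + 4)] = 3*s^2 - 13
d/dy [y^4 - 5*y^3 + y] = 4*y^3 - 15*y^2 + 1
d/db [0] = 0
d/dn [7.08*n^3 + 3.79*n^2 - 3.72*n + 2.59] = 21.24*n^2 + 7.58*n - 3.72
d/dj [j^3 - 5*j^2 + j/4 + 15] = 3*j^2 - 10*j + 1/4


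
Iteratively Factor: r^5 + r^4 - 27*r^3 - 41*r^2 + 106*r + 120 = (r + 4)*(r^4 - 3*r^3 - 15*r^2 + 19*r + 30) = (r - 5)*(r + 4)*(r^3 + 2*r^2 - 5*r - 6) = (r - 5)*(r - 2)*(r + 4)*(r^2 + 4*r + 3) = (r - 5)*(r - 2)*(r + 3)*(r + 4)*(r + 1)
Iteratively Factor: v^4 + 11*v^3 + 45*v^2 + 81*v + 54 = (v + 3)*(v^3 + 8*v^2 + 21*v + 18) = (v + 2)*(v + 3)*(v^2 + 6*v + 9) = (v + 2)*(v + 3)^2*(v + 3)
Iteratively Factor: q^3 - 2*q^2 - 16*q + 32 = (q + 4)*(q^2 - 6*q + 8) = (q - 4)*(q + 4)*(q - 2)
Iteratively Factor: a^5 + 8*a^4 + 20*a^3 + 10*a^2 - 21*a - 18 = (a + 1)*(a^4 + 7*a^3 + 13*a^2 - 3*a - 18) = (a - 1)*(a + 1)*(a^3 + 8*a^2 + 21*a + 18) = (a - 1)*(a + 1)*(a + 3)*(a^2 + 5*a + 6) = (a - 1)*(a + 1)*(a + 3)^2*(a + 2)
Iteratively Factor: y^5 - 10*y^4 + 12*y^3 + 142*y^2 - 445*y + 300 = (y - 5)*(y^4 - 5*y^3 - 13*y^2 + 77*y - 60) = (y - 5)^2*(y^3 - 13*y + 12) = (y - 5)^2*(y - 3)*(y^2 + 3*y - 4) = (y - 5)^2*(y - 3)*(y + 4)*(y - 1)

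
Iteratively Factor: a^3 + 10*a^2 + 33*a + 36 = (a + 3)*(a^2 + 7*a + 12) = (a + 3)^2*(a + 4)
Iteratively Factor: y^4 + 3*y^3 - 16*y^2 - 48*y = (y - 4)*(y^3 + 7*y^2 + 12*y) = (y - 4)*(y + 3)*(y^2 + 4*y) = (y - 4)*(y + 3)*(y + 4)*(y)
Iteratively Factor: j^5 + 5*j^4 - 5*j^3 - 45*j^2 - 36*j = (j + 1)*(j^4 + 4*j^3 - 9*j^2 - 36*j) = (j + 1)*(j + 3)*(j^3 + j^2 - 12*j) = (j - 3)*(j + 1)*(j + 3)*(j^2 + 4*j) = j*(j - 3)*(j + 1)*(j + 3)*(j + 4)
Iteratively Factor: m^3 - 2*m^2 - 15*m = (m)*(m^2 - 2*m - 15) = m*(m - 5)*(m + 3)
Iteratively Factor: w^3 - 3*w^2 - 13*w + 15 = (w + 3)*(w^2 - 6*w + 5) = (w - 5)*(w + 3)*(w - 1)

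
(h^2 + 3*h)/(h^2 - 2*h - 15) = h/(h - 5)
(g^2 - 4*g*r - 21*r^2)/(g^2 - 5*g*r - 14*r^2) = (g + 3*r)/(g + 2*r)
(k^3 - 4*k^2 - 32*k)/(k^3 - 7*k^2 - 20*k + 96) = k/(k - 3)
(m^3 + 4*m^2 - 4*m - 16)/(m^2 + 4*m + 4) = (m^2 + 2*m - 8)/(m + 2)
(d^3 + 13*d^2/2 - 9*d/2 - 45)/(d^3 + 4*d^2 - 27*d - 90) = (d - 5/2)/(d - 5)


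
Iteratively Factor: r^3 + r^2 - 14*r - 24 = (r - 4)*(r^2 + 5*r + 6) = (r - 4)*(r + 3)*(r + 2)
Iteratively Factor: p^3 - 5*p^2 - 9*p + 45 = (p + 3)*(p^2 - 8*p + 15) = (p - 3)*(p + 3)*(p - 5)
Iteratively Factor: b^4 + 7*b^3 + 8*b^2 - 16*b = (b - 1)*(b^3 + 8*b^2 + 16*b) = (b - 1)*(b + 4)*(b^2 + 4*b) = b*(b - 1)*(b + 4)*(b + 4)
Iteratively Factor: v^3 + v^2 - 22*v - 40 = (v + 2)*(v^2 - v - 20) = (v + 2)*(v + 4)*(v - 5)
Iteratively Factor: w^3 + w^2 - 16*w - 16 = (w + 1)*(w^2 - 16) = (w + 1)*(w + 4)*(w - 4)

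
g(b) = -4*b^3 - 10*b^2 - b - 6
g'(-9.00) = -793.00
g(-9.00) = 2109.00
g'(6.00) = -553.00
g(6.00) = -1236.00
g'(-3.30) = -65.68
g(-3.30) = 32.15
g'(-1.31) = 4.61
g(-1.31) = -12.86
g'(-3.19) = -59.31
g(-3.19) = 25.28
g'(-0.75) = 7.25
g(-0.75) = -9.19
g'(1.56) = -61.40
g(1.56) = -47.08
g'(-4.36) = -141.92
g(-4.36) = 139.79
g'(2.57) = -131.66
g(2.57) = -142.52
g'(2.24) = -106.01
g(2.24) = -103.37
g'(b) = -12*b^2 - 20*b - 1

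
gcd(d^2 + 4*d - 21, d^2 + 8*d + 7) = d + 7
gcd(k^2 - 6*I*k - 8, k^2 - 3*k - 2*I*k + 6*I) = k - 2*I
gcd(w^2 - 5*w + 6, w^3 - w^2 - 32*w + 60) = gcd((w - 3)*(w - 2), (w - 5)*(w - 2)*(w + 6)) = w - 2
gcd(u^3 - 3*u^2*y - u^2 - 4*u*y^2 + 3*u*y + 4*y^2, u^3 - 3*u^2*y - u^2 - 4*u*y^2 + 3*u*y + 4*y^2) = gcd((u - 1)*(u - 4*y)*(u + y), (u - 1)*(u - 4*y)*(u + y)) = -u^3 + 3*u^2*y + u^2 + 4*u*y^2 - 3*u*y - 4*y^2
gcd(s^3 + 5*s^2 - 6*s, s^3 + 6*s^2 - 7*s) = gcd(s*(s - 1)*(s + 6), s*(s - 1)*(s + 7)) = s^2 - s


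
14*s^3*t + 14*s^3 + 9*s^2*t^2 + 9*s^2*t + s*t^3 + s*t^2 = (2*s + t)*(7*s + t)*(s*t + s)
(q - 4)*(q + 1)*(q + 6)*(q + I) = q^4 + 3*q^3 + I*q^3 - 22*q^2 + 3*I*q^2 - 24*q - 22*I*q - 24*I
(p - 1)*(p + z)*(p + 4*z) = p^3 + 5*p^2*z - p^2 + 4*p*z^2 - 5*p*z - 4*z^2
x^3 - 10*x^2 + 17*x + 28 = (x - 7)*(x - 4)*(x + 1)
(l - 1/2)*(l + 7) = l^2 + 13*l/2 - 7/2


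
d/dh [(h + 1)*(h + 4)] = 2*h + 5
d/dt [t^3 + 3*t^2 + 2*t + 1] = 3*t^2 + 6*t + 2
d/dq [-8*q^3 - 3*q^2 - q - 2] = -24*q^2 - 6*q - 1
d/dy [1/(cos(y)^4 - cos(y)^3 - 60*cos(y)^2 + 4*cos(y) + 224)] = (4*cos(y)^3 - 3*cos(y)^2 - 120*cos(y) + 4)*sin(y)/(cos(y)^4 - cos(y)^3 - 60*cos(y)^2 + 4*cos(y) + 224)^2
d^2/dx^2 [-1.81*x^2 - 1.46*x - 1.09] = -3.62000000000000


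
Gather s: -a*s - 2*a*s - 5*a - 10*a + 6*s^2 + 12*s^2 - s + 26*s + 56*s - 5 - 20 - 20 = -15*a + 18*s^2 + s*(81 - 3*a) - 45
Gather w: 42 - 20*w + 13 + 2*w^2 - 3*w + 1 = 2*w^2 - 23*w + 56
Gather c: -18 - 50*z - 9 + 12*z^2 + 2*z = 12*z^2 - 48*z - 27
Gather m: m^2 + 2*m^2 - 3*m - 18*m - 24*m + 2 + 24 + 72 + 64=3*m^2 - 45*m + 162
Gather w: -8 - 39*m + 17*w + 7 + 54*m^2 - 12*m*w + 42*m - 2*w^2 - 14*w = 54*m^2 + 3*m - 2*w^2 + w*(3 - 12*m) - 1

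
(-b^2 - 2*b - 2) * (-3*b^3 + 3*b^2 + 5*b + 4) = 3*b^5 + 3*b^4 - 5*b^3 - 20*b^2 - 18*b - 8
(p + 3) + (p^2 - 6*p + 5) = p^2 - 5*p + 8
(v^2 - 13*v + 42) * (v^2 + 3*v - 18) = v^4 - 10*v^3 - 15*v^2 + 360*v - 756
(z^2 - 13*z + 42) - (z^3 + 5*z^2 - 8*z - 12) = -z^3 - 4*z^2 - 5*z + 54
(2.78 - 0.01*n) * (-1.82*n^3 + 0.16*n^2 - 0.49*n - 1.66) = 0.0182*n^4 - 5.0612*n^3 + 0.4497*n^2 - 1.3456*n - 4.6148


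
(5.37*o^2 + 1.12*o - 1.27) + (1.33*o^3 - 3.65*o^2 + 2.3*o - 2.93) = 1.33*o^3 + 1.72*o^2 + 3.42*o - 4.2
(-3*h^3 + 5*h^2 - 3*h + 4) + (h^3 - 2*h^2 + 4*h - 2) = -2*h^3 + 3*h^2 + h + 2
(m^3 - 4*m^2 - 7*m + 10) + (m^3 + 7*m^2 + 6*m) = 2*m^3 + 3*m^2 - m + 10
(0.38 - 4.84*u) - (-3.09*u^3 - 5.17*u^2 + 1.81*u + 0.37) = 3.09*u^3 + 5.17*u^2 - 6.65*u + 0.01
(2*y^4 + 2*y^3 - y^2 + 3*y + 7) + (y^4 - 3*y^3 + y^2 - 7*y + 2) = 3*y^4 - y^3 - 4*y + 9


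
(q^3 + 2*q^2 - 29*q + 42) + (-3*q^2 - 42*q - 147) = q^3 - q^2 - 71*q - 105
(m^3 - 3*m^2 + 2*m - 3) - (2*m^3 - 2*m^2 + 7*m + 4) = -m^3 - m^2 - 5*m - 7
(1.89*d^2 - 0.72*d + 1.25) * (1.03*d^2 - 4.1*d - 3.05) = 1.9467*d^4 - 8.4906*d^3 - 1.525*d^2 - 2.929*d - 3.8125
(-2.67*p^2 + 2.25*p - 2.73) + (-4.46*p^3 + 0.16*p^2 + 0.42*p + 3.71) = -4.46*p^3 - 2.51*p^2 + 2.67*p + 0.98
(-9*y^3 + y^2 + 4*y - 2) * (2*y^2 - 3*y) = -18*y^5 + 29*y^4 + 5*y^3 - 16*y^2 + 6*y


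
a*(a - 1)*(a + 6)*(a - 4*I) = a^4 + 5*a^3 - 4*I*a^3 - 6*a^2 - 20*I*a^2 + 24*I*a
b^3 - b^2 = b^2*(b - 1)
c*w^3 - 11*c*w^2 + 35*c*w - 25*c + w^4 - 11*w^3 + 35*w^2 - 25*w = (c + w)*(w - 5)^2*(w - 1)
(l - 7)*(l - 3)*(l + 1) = l^3 - 9*l^2 + 11*l + 21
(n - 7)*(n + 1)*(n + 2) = n^3 - 4*n^2 - 19*n - 14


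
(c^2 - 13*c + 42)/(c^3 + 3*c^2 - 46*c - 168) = (c - 6)/(c^2 + 10*c + 24)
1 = 1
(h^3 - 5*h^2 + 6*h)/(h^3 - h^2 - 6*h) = (h - 2)/(h + 2)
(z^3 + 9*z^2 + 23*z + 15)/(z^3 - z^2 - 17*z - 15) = (z + 5)/(z - 5)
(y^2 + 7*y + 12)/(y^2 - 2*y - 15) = (y + 4)/(y - 5)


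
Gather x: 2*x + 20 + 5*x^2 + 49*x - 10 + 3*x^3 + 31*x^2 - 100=3*x^3 + 36*x^2 + 51*x - 90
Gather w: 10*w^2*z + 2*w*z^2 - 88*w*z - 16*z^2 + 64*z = 10*w^2*z + w*(2*z^2 - 88*z) - 16*z^2 + 64*z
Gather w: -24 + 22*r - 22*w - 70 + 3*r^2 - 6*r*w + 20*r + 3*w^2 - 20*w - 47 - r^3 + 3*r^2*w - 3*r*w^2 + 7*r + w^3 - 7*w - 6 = -r^3 + 3*r^2 + 49*r + w^3 + w^2*(3 - 3*r) + w*(3*r^2 - 6*r - 49) - 147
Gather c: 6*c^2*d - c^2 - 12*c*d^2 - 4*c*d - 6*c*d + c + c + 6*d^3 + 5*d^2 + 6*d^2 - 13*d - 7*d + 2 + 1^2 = c^2*(6*d - 1) + c*(-12*d^2 - 10*d + 2) + 6*d^3 + 11*d^2 - 20*d + 3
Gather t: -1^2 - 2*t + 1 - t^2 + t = -t^2 - t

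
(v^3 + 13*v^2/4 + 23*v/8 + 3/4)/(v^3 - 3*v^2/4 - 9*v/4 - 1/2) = (8*v^3 + 26*v^2 + 23*v + 6)/(2*(4*v^3 - 3*v^2 - 9*v - 2))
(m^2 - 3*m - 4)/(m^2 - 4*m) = (m + 1)/m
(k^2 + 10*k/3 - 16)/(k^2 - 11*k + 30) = (k^2 + 10*k/3 - 16)/(k^2 - 11*k + 30)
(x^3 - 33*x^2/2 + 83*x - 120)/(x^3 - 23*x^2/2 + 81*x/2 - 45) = (x - 8)/(x - 3)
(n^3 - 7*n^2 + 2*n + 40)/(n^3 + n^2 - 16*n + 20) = (n^3 - 7*n^2 + 2*n + 40)/(n^3 + n^2 - 16*n + 20)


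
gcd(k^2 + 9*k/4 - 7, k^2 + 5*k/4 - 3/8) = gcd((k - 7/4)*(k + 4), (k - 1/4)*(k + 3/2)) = 1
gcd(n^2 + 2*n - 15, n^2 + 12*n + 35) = n + 5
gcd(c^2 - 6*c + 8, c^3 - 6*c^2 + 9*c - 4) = c - 4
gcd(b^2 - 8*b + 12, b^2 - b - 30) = b - 6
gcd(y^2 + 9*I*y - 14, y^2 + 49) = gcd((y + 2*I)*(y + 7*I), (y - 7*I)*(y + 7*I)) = y + 7*I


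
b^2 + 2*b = b*(b + 2)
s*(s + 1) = s^2 + s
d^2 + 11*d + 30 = (d + 5)*(d + 6)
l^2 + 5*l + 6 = (l + 2)*(l + 3)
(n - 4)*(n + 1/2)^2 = n^3 - 3*n^2 - 15*n/4 - 1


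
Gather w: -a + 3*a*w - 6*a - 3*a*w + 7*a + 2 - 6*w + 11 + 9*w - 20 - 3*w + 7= 0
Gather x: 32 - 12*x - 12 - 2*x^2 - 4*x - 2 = -2*x^2 - 16*x + 18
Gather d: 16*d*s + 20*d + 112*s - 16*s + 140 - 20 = d*(16*s + 20) + 96*s + 120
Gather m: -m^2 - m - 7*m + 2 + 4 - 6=-m^2 - 8*m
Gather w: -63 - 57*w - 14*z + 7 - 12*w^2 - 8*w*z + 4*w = -12*w^2 + w*(-8*z - 53) - 14*z - 56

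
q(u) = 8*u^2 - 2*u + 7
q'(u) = 16*u - 2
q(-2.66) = 68.92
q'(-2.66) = -44.56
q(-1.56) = 29.59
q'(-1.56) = -26.96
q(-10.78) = 958.23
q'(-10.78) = -174.48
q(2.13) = 39.04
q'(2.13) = 32.08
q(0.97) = 12.59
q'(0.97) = 13.52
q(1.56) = 23.35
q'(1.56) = 22.96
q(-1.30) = 23.12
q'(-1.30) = -22.80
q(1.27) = 17.36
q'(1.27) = 18.32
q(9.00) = 637.00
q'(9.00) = 142.00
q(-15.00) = 1837.00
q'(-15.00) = -242.00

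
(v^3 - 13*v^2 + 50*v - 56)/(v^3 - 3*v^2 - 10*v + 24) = (v - 7)/(v + 3)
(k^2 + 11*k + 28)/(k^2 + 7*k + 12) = (k + 7)/(k + 3)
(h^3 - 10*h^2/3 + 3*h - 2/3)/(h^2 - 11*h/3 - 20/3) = (-3*h^3 + 10*h^2 - 9*h + 2)/(-3*h^2 + 11*h + 20)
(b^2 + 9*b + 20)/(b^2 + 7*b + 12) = (b + 5)/(b + 3)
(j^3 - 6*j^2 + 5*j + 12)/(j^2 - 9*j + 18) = (j^2 - 3*j - 4)/(j - 6)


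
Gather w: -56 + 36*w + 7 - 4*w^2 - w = -4*w^2 + 35*w - 49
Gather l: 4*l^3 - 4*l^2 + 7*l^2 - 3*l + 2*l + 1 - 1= 4*l^3 + 3*l^2 - l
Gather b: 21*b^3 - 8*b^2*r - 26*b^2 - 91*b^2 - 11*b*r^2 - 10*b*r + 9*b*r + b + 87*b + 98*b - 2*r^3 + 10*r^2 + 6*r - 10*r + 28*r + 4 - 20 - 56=21*b^3 + b^2*(-8*r - 117) + b*(-11*r^2 - r + 186) - 2*r^3 + 10*r^2 + 24*r - 72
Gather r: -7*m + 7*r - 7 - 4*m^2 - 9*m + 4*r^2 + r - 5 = -4*m^2 - 16*m + 4*r^2 + 8*r - 12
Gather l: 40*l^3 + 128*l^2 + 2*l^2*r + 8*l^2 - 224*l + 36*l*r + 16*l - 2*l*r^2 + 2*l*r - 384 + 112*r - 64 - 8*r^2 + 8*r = 40*l^3 + l^2*(2*r + 136) + l*(-2*r^2 + 38*r - 208) - 8*r^2 + 120*r - 448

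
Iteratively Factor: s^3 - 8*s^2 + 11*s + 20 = (s - 4)*(s^2 - 4*s - 5) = (s - 4)*(s + 1)*(s - 5)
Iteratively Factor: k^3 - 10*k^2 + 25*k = (k - 5)*(k^2 - 5*k) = k*(k - 5)*(k - 5)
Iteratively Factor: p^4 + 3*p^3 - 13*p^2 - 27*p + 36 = (p + 3)*(p^3 - 13*p + 12) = (p + 3)*(p + 4)*(p^2 - 4*p + 3) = (p - 1)*(p + 3)*(p + 4)*(p - 3)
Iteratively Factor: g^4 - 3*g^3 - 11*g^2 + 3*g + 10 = (g - 5)*(g^3 + 2*g^2 - g - 2) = (g - 5)*(g + 1)*(g^2 + g - 2) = (g - 5)*(g - 1)*(g + 1)*(g + 2)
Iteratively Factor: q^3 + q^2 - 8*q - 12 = (q - 3)*(q^2 + 4*q + 4) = (q - 3)*(q + 2)*(q + 2)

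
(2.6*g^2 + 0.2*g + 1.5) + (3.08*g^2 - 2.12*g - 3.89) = 5.68*g^2 - 1.92*g - 2.39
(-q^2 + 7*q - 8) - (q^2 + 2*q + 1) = -2*q^2 + 5*q - 9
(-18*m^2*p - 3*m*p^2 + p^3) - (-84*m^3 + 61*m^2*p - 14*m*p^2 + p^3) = 84*m^3 - 79*m^2*p + 11*m*p^2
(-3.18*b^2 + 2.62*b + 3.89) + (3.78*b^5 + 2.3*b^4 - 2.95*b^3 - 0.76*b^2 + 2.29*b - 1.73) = 3.78*b^5 + 2.3*b^4 - 2.95*b^3 - 3.94*b^2 + 4.91*b + 2.16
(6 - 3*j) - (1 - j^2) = j^2 - 3*j + 5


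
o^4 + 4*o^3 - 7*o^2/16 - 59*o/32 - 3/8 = (o - 3/4)*(o + 1/4)*(o + 1/2)*(o + 4)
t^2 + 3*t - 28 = (t - 4)*(t + 7)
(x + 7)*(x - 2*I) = x^2 + 7*x - 2*I*x - 14*I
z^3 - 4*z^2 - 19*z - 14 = (z - 7)*(z + 1)*(z + 2)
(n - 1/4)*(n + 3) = n^2 + 11*n/4 - 3/4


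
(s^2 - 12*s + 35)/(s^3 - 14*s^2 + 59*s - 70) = 1/(s - 2)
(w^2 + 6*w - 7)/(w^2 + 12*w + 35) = (w - 1)/(w + 5)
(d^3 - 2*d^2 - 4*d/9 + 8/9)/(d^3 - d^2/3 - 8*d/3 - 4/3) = (d - 2/3)/(d + 1)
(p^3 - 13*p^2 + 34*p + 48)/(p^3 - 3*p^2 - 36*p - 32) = (p - 6)/(p + 4)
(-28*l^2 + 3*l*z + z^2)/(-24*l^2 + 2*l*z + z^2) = (7*l + z)/(6*l + z)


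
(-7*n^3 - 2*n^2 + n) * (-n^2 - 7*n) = 7*n^5 + 51*n^4 + 13*n^3 - 7*n^2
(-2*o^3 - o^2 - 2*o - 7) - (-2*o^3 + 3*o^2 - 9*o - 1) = -4*o^2 + 7*o - 6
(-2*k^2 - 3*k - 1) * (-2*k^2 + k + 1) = 4*k^4 + 4*k^3 - 3*k^2 - 4*k - 1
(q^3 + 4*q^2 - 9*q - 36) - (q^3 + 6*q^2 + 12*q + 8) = -2*q^2 - 21*q - 44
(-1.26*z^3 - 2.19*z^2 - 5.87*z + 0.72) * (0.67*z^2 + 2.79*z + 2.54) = -0.8442*z^5 - 4.9827*z^4 - 13.2434*z^3 - 21.4575*z^2 - 12.901*z + 1.8288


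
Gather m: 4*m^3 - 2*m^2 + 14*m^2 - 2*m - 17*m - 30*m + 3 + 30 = 4*m^3 + 12*m^2 - 49*m + 33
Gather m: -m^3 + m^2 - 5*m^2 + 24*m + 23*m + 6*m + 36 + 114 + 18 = -m^3 - 4*m^2 + 53*m + 168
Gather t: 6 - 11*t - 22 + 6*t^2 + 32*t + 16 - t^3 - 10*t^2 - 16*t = -t^3 - 4*t^2 + 5*t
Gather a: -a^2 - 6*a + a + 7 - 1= -a^2 - 5*a + 6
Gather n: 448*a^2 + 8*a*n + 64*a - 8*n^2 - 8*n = 448*a^2 + 64*a - 8*n^2 + n*(8*a - 8)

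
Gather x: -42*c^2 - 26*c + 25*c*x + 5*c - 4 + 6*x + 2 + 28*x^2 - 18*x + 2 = -42*c^2 - 21*c + 28*x^2 + x*(25*c - 12)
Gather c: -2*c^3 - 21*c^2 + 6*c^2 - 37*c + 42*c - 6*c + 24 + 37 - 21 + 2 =-2*c^3 - 15*c^2 - c + 42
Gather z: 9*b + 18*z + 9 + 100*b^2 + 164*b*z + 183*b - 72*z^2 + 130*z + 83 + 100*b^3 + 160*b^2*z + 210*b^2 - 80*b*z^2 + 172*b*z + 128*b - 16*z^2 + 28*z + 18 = 100*b^3 + 310*b^2 + 320*b + z^2*(-80*b - 88) + z*(160*b^2 + 336*b + 176) + 110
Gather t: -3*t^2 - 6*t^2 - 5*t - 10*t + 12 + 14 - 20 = -9*t^2 - 15*t + 6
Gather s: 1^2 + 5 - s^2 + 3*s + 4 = -s^2 + 3*s + 10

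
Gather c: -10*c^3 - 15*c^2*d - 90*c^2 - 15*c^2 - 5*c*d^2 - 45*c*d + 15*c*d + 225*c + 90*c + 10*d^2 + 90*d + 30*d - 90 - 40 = -10*c^3 + c^2*(-15*d - 105) + c*(-5*d^2 - 30*d + 315) + 10*d^2 + 120*d - 130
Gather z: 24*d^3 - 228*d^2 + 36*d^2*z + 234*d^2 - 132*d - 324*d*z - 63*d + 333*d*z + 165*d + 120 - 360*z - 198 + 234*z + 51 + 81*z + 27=24*d^3 + 6*d^2 - 30*d + z*(36*d^2 + 9*d - 45)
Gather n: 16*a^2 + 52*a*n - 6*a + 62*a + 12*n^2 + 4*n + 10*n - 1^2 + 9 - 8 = 16*a^2 + 56*a + 12*n^2 + n*(52*a + 14)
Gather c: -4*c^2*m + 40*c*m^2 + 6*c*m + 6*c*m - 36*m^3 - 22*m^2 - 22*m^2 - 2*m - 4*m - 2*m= -4*c^2*m + c*(40*m^2 + 12*m) - 36*m^3 - 44*m^2 - 8*m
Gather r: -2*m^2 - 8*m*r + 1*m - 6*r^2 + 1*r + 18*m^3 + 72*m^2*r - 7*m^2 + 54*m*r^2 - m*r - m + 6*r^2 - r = 18*m^3 - 9*m^2 + 54*m*r^2 + r*(72*m^2 - 9*m)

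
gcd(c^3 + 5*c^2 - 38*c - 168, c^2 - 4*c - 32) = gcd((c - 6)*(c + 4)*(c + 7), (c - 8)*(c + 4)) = c + 4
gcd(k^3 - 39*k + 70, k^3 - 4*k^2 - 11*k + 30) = k^2 - 7*k + 10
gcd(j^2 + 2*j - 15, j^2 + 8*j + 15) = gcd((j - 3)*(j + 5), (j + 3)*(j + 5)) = j + 5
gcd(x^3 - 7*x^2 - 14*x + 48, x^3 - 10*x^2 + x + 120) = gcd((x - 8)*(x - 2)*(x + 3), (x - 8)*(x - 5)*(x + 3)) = x^2 - 5*x - 24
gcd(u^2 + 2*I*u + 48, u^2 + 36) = u - 6*I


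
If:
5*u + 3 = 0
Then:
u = -3/5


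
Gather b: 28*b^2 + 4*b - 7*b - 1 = 28*b^2 - 3*b - 1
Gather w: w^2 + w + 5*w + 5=w^2 + 6*w + 5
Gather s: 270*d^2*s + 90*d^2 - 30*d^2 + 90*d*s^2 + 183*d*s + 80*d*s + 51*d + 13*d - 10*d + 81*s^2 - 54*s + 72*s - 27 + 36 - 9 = 60*d^2 + 54*d + s^2*(90*d + 81) + s*(270*d^2 + 263*d + 18)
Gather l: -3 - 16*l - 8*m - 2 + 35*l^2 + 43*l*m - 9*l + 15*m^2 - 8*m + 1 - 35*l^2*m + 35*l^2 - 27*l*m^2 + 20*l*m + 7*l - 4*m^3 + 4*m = l^2*(70 - 35*m) + l*(-27*m^2 + 63*m - 18) - 4*m^3 + 15*m^2 - 12*m - 4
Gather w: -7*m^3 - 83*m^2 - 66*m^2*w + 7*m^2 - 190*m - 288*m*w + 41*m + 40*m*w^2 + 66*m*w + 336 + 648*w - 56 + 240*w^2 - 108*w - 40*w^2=-7*m^3 - 76*m^2 - 149*m + w^2*(40*m + 200) + w*(-66*m^2 - 222*m + 540) + 280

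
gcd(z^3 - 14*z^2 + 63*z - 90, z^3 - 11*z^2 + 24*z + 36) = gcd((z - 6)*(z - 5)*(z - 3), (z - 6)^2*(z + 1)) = z - 6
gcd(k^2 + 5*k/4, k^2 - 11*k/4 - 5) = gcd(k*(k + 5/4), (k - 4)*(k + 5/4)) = k + 5/4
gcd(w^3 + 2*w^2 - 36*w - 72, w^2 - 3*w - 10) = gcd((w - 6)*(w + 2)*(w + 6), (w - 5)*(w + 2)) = w + 2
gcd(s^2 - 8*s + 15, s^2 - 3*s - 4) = 1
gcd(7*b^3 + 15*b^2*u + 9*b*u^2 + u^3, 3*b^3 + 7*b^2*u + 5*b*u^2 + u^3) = b^2 + 2*b*u + u^2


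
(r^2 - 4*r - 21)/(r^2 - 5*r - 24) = (r - 7)/(r - 8)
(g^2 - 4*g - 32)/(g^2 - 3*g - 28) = (g - 8)/(g - 7)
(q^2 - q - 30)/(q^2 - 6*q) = (q + 5)/q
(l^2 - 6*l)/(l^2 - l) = (l - 6)/(l - 1)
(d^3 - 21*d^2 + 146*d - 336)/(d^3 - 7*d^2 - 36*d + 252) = (d - 8)/(d + 6)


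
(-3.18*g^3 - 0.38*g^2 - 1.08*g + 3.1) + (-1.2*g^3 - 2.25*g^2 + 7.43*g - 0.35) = -4.38*g^3 - 2.63*g^2 + 6.35*g + 2.75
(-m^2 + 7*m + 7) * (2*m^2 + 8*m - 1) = -2*m^4 + 6*m^3 + 71*m^2 + 49*m - 7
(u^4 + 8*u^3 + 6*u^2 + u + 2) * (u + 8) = u^5 + 16*u^4 + 70*u^3 + 49*u^2 + 10*u + 16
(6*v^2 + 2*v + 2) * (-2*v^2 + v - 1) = -12*v^4 + 2*v^3 - 8*v^2 - 2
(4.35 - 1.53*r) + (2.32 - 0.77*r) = 6.67 - 2.3*r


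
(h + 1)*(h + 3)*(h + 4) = h^3 + 8*h^2 + 19*h + 12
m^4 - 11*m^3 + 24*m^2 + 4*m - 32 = (m - 8)*(m - 2)^2*(m + 1)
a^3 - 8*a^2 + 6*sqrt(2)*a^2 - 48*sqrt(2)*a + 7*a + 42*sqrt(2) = (a - 7)*(a - 1)*(a + 6*sqrt(2))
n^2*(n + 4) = n^3 + 4*n^2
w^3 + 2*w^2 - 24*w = w*(w - 4)*(w + 6)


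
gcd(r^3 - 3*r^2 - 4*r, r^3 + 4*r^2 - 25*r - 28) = r^2 - 3*r - 4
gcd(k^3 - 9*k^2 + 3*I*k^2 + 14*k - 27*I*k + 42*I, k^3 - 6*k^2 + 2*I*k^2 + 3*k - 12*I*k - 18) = k + 3*I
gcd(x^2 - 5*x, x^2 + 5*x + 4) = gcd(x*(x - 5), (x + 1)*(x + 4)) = 1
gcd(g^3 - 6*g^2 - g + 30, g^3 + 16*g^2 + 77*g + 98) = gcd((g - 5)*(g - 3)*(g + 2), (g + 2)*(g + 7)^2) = g + 2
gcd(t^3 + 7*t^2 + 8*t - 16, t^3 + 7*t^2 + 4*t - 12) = t - 1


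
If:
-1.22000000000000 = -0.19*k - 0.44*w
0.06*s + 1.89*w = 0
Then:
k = 6.42105263157895 - 2.31578947368421*w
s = -31.5*w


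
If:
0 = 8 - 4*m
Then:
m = 2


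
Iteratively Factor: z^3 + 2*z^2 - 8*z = (z)*(z^2 + 2*z - 8) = z*(z + 4)*(z - 2)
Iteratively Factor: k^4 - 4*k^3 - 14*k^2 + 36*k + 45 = (k - 3)*(k^3 - k^2 - 17*k - 15) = (k - 3)*(k + 1)*(k^2 - 2*k - 15) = (k - 3)*(k + 1)*(k + 3)*(k - 5)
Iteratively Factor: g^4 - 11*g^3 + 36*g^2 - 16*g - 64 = (g + 1)*(g^3 - 12*g^2 + 48*g - 64) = (g - 4)*(g + 1)*(g^2 - 8*g + 16) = (g - 4)^2*(g + 1)*(g - 4)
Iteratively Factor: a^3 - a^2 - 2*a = (a)*(a^2 - a - 2) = a*(a + 1)*(a - 2)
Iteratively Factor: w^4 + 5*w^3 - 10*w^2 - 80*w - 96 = (w + 3)*(w^3 + 2*w^2 - 16*w - 32) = (w + 2)*(w + 3)*(w^2 - 16) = (w + 2)*(w + 3)*(w + 4)*(w - 4)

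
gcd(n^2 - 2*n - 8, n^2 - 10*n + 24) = n - 4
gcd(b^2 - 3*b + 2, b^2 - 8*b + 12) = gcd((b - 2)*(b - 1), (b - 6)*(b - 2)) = b - 2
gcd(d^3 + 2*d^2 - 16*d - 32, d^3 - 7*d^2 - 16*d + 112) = d^2 - 16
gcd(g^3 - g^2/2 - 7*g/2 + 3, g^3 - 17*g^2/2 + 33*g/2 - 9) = g^2 - 5*g/2 + 3/2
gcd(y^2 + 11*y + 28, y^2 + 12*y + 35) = y + 7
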